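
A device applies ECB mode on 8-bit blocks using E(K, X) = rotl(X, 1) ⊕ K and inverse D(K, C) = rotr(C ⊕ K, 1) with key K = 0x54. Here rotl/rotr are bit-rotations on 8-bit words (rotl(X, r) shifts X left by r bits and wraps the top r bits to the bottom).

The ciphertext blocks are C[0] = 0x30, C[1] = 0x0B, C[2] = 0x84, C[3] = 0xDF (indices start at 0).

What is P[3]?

ECB decryption: P_i = D(K, C_i).
P[3]: D(K, 0xDF) = 0xC5.

P[3] = 0xC5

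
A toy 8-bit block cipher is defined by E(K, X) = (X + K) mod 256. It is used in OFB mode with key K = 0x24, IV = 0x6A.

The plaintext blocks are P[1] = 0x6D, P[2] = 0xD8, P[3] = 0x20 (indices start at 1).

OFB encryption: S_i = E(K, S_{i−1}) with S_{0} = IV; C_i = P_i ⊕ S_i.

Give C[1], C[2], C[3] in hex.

C[1]: S = E(K, 0x6A) = 0x8E; 0x6D ⊕ 0x8E = 0xE3.
C[2]: S = E(K, 0x8E) = 0xB2; 0xD8 ⊕ 0xB2 = 0x6A.
C[3]: S = E(K, 0xB2) = 0xD6; 0x20 ⊕ 0xD6 = 0xF6.

C[1] = 0xE3, C[2] = 0x6A, C[3] = 0xF6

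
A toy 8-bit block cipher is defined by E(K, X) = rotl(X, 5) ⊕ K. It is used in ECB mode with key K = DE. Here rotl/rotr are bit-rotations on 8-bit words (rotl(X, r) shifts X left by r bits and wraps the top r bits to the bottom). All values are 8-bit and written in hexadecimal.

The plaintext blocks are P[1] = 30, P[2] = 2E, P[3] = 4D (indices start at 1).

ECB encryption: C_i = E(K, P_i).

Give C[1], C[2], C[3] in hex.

C[1]: E(K, 30) = D8.
C[2]: E(K, 2E) = 1B.
C[3]: E(K, 4D) = 77.

C[1] = D8, C[2] = 1B, C[3] = 77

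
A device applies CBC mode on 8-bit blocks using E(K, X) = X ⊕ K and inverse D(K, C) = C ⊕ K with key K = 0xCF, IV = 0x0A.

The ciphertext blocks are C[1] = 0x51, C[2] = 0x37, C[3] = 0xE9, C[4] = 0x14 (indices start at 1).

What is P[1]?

CBC decryption: P_i = D(K, C_i) ⊕ C_{i−1}, with C_{0} = IV.
P[1]: D(K, 0x51) = 0x9E; 0x9E ⊕ 0x0A = 0x94.

P[1] = 0x94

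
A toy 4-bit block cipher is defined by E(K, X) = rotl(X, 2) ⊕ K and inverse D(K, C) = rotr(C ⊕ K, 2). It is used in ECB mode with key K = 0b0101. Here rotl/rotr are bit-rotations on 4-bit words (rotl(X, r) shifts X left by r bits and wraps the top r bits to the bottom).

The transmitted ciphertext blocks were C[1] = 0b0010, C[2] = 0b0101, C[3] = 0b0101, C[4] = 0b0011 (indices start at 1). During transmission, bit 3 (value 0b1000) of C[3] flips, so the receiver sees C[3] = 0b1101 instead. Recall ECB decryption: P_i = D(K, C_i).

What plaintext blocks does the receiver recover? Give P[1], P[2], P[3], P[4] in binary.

P[1] = 0b1101, P[2] = 0b0000, P[3] = 0b0010, P[4] = 0b1001

Only C[3] changed, to 0b1101. In ECB, a change in C_i affects only P_i. Decrypting the received ciphertext:
P[1]: D(K, 0b0010) = 0b1101.
P[2]: D(K, 0b0101) = 0b0000.
P[3]: D(K, 0b1101) = 0b0010.
P[4]: D(K, 0b0011) = 0b1001.
Blocks that differ from the original plaintext: P[3].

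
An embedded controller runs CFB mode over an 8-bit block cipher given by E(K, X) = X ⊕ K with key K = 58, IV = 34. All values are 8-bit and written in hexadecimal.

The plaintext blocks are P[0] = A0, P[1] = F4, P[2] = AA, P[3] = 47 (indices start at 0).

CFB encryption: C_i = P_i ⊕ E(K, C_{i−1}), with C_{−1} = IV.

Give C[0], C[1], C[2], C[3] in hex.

C[0]: E(K, 34) = 6C; A0 ⊕ 6C = CC.
C[1]: E(K, CC) = 94; F4 ⊕ 94 = 60.
C[2]: E(K, 60) = 38; AA ⊕ 38 = 92.
C[3]: E(K, 92) = CA; 47 ⊕ CA = 8D.

C[0] = CC, C[1] = 60, C[2] = 92, C[3] = 8D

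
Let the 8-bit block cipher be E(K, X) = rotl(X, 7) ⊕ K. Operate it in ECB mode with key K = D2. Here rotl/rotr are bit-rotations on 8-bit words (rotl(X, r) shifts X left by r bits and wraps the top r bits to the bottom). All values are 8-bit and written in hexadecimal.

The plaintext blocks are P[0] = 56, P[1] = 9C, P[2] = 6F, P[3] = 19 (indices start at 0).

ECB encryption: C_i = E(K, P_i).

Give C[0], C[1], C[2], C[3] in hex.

C[0] = F9, C[1] = 9C, C[2] = 65, C[3] = 5E

C[0]: E(K, 56) = F9.
C[1]: E(K, 9C) = 9C.
C[2]: E(K, 6F) = 65.
C[3]: E(K, 19) = 5E.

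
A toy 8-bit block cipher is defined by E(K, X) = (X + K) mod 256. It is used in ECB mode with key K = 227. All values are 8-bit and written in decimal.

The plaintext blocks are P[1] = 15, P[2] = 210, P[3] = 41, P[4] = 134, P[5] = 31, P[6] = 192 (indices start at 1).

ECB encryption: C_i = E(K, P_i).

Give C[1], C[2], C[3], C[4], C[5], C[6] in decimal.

C[1] = 242, C[2] = 181, C[3] = 12, C[4] = 105, C[5] = 2, C[6] = 163

C[1]: E(K, 15) = 242.
C[2]: E(K, 210) = 181.
C[3]: E(K, 41) = 12.
C[4]: E(K, 134) = 105.
C[5]: E(K, 31) = 2.
C[6]: E(K, 192) = 163.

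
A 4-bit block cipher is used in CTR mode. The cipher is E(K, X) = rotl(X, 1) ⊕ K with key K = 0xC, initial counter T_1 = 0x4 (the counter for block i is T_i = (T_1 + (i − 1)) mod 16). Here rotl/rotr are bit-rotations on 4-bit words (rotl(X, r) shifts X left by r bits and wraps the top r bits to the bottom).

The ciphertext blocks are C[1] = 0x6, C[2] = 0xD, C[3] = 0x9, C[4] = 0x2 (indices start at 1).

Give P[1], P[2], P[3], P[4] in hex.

CTR decryption: S_i = E(K, T_i) where T_i is the counter for block i; P_i = C_i ⊕ S_i.
P[1]: T = 0x4, S = E(K, T) = 0x4; 0x6 ⊕ 0x4 = 0x2.
P[2]: T = 0x5, S = E(K, T) = 0x6; 0xD ⊕ 0x6 = 0xB.
P[3]: T = 0x6, S = E(K, T) = 0x0; 0x9 ⊕ 0x0 = 0x9.
P[4]: T = 0x7, S = E(K, T) = 0x2; 0x2 ⊕ 0x2 = 0x0.

P[1] = 0x2, P[2] = 0xB, P[3] = 0x9, P[4] = 0x0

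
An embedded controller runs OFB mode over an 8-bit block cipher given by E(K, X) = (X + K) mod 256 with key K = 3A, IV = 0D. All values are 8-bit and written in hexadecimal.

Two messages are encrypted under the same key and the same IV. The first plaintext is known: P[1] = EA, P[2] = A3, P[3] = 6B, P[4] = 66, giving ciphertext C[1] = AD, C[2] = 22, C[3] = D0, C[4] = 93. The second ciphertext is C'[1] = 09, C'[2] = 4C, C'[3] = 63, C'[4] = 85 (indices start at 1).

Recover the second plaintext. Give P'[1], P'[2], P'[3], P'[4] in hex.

In OFB with a reused IV, both messages share the same keystream S_i, so C_i ⊕ C'_i = P_i ⊕ P'_i and thus P'_i = P_i ⊕ C_i ⊕ C'_i.
P'[1]: EA ⊕ AD ⊕ 09 = 4E.
P'[2]: A3 ⊕ 22 ⊕ 4C = CD.
P'[3]: 6B ⊕ D0 ⊕ 63 = D8.
P'[4]: 66 ⊕ 93 ⊕ 85 = 70.

P'[1] = 4E, P'[2] = CD, P'[3] = D8, P'[4] = 70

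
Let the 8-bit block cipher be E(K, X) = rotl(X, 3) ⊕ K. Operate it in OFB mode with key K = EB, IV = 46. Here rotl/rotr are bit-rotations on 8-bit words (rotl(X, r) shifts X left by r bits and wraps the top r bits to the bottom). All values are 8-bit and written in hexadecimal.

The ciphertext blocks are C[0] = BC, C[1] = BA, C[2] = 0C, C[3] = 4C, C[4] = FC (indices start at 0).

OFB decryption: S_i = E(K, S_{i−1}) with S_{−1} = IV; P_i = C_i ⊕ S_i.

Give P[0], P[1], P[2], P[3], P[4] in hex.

P[0] = 65, P[1] = 9F, P[2] = CE, P[3] = B1, P[4] = F8

P[0]: S = E(K, 46) = D9; BC ⊕ D9 = 65.
P[1]: S = E(K, D9) = 25; BA ⊕ 25 = 9F.
P[2]: S = E(K, 25) = C2; 0C ⊕ C2 = CE.
P[3]: S = E(K, C2) = FD; 4C ⊕ FD = B1.
P[4]: S = E(K, FD) = 04; FC ⊕ 04 = F8.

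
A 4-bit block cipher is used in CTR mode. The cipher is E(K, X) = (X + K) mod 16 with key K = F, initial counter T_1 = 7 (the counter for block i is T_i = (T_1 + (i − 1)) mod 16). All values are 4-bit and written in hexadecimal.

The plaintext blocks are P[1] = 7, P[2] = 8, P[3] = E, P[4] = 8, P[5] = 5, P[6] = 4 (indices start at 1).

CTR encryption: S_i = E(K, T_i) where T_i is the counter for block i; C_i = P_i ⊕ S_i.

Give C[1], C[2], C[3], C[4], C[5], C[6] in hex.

C[1] = 1, C[2] = F, C[3] = 6, C[4] = 1, C[5] = F, C[6] = F

C[1]: T = 7, S = E(K, T) = 6; 7 ⊕ 6 = 1.
C[2]: T = 8, S = E(K, T) = 7; 8 ⊕ 7 = F.
C[3]: T = 9, S = E(K, T) = 8; E ⊕ 8 = 6.
C[4]: T = A, S = E(K, T) = 9; 8 ⊕ 9 = 1.
C[5]: T = B, S = E(K, T) = A; 5 ⊕ A = F.
C[6]: T = C, S = E(K, T) = B; 4 ⊕ B = F.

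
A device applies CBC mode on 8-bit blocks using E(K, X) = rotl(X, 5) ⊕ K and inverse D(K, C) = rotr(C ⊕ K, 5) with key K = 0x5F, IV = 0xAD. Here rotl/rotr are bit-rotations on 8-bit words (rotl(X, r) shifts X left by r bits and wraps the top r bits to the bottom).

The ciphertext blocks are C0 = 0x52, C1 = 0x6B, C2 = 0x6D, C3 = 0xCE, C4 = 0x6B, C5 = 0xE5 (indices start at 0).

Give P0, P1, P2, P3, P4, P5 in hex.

CBC decryption: P_i = D(K, C_i) ⊕ C_{i−1}, with C_{−1} = IV.
P0: D(K, 0x52) = 0x68; 0x68 ⊕ 0xAD = 0xC5.
P1: D(K, 0x6B) = 0xA1; 0xA1 ⊕ 0x52 = 0xF3.
P2: D(K, 0x6D) = 0x91; 0x91 ⊕ 0x6B = 0xFA.
P3: D(K, 0xCE) = 0x8C; 0x8C ⊕ 0x6D = 0xE1.
P4: D(K, 0x6B) = 0xA1; 0xA1 ⊕ 0xCE = 0x6F.
P5: D(K, 0xE5) = 0xD5; 0xD5 ⊕ 0x6B = 0xBE.

P0 = 0xC5, P1 = 0xF3, P2 = 0xFA, P3 = 0xE1, P4 = 0x6F, P5 = 0xBE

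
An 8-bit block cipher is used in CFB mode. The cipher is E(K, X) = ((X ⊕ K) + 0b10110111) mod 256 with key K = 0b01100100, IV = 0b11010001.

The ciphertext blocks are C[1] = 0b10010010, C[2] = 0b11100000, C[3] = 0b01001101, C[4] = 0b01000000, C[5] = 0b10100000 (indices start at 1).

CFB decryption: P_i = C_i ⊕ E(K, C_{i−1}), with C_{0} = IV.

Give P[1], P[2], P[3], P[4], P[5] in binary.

P[1] = 0b11111110, P[2] = 0b01001101, P[3] = 0b01110110, P[4] = 0b10100000, P[5] = 0b01111011

P[1]: E(K, 0b11010001) = 0b01101100; 0b10010010 ⊕ 0b01101100 = 0b11111110.
P[2]: E(K, 0b10010010) = 0b10101101; 0b11100000 ⊕ 0b10101101 = 0b01001101.
P[3]: E(K, 0b11100000) = 0b00111011; 0b01001101 ⊕ 0b00111011 = 0b01110110.
P[4]: E(K, 0b01001101) = 0b11100000; 0b01000000 ⊕ 0b11100000 = 0b10100000.
P[5]: E(K, 0b01000000) = 0b11011011; 0b10100000 ⊕ 0b11011011 = 0b01111011.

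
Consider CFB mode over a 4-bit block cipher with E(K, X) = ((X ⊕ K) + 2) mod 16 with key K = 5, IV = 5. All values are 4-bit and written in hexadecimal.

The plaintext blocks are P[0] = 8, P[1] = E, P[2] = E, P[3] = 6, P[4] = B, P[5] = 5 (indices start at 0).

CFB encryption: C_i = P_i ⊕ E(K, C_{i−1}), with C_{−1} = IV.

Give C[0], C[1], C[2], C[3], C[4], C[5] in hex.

C[0]: E(K, 5) = 2; 8 ⊕ 2 = A.
C[1]: E(K, A) = 1; E ⊕ 1 = F.
C[2]: E(K, F) = C; E ⊕ C = 2.
C[3]: E(K, 2) = 9; 6 ⊕ 9 = F.
C[4]: E(K, F) = C; B ⊕ C = 7.
C[5]: E(K, 7) = 4; 5 ⊕ 4 = 1.

C[0] = A, C[1] = F, C[2] = 2, C[3] = F, C[4] = 7, C[5] = 1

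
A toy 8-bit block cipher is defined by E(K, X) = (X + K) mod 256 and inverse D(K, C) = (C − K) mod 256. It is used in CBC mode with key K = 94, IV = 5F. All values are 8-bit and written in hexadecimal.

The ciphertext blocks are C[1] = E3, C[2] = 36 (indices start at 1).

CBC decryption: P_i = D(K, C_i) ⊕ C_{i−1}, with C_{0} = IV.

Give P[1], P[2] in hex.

P[1] = 10, P[2] = 41

P[1]: D(K, E3) = 4F; 4F ⊕ 5F = 10.
P[2]: D(K, 36) = A2; A2 ⊕ E3 = 41.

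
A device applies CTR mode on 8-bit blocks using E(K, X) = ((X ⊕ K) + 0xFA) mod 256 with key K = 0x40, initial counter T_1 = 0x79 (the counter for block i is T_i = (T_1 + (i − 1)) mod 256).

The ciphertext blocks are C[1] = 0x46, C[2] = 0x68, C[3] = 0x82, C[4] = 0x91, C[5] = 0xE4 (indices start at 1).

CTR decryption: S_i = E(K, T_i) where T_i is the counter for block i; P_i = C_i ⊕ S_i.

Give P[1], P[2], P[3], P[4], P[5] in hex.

P[1] = 0x75, P[2] = 0x5C, P[3] = 0xB7, P[4] = 0xA7, P[5] = 0xD3

P[1]: T = 0x79, S = E(K, T) = 0x33; 0x46 ⊕ 0x33 = 0x75.
P[2]: T = 0x7A, S = E(K, T) = 0x34; 0x68 ⊕ 0x34 = 0x5C.
P[3]: T = 0x7B, S = E(K, T) = 0x35; 0x82 ⊕ 0x35 = 0xB7.
P[4]: T = 0x7C, S = E(K, T) = 0x36; 0x91 ⊕ 0x36 = 0xA7.
P[5]: T = 0x7D, S = E(K, T) = 0x37; 0xE4 ⊕ 0x37 = 0xD3.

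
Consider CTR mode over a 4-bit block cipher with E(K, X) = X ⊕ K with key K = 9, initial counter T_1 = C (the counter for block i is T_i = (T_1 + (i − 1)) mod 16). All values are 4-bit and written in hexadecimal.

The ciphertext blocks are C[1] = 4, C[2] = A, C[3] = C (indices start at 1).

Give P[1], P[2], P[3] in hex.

P[1] = 1, P[2] = E, P[3] = B

CTR decryption: S_i = E(K, T_i) where T_i is the counter for block i; P_i = C_i ⊕ S_i.
P[1]: T = C, S = E(K, T) = 5; 4 ⊕ 5 = 1.
P[2]: T = D, S = E(K, T) = 4; A ⊕ 4 = E.
P[3]: T = E, S = E(K, T) = 7; C ⊕ 7 = B.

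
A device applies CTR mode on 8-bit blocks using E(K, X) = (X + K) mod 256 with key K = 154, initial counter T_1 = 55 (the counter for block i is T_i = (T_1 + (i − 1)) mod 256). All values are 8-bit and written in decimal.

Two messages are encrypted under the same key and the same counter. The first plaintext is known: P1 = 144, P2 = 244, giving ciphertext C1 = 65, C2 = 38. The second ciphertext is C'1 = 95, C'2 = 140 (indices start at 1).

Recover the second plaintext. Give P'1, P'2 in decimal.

P'1 = 142, P'2 = 94

In CTR with a reused counter, both messages share the same keystream S_i, so C_i ⊕ C'_i = P_i ⊕ P'_i and thus P'_i = P_i ⊕ C_i ⊕ C'_i.
P'1: 144 ⊕ 65 ⊕ 95 = 142.
P'2: 244 ⊕ 38 ⊕ 140 = 94.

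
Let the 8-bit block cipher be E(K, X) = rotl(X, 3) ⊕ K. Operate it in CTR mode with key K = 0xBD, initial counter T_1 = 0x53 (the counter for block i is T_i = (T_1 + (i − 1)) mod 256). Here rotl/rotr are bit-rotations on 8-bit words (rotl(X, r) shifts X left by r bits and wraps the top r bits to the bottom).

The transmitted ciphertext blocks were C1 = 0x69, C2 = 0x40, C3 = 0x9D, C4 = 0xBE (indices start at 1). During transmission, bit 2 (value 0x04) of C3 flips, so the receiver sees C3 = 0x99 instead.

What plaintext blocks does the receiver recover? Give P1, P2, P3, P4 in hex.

CTR decryption: S_i = E(K, T_i) where T_i is the counter for block i; P_i = C_i ⊕ S_i.
Only C3 changed, to 0x99. In CTR, a change in C_i flips the same bit in P_i only; the keystream is unaffected. Decrypting the received ciphertext:
P1: T = 0x53, S = E(K, T) = 0x27; 0x69 ⊕ 0x27 = 0x4E.
P2: T = 0x54, S = E(K, T) = 0x1F; 0x40 ⊕ 0x1F = 0x5F.
P3: T = 0x55, S = E(K, T) = 0x17; 0x99 ⊕ 0x17 = 0x8E.
P4: T = 0x56, S = E(K, T) = 0x0F; 0xBE ⊕ 0x0F = 0xB1.
Blocks that differ from the original plaintext: P3.

P1 = 0x4E, P2 = 0x5F, P3 = 0x8E, P4 = 0xB1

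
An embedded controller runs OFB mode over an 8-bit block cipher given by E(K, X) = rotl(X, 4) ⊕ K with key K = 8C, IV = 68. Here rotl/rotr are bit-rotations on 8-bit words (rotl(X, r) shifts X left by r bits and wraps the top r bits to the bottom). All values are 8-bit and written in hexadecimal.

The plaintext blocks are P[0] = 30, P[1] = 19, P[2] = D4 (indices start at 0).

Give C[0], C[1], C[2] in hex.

OFB encryption: S_i = E(K, S_{i−1}) with S_{−1} = IV; C_i = P_i ⊕ S_i.
C[0]: S = E(K, 68) = 0A; 30 ⊕ 0A = 3A.
C[1]: S = E(K, 0A) = 2C; 19 ⊕ 2C = 35.
C[2]: S = E(K, 2C) = 4E; D4 ⊕ 4E = 9A.

C[0] = 3A, C[1] = 35, C[2] = 9A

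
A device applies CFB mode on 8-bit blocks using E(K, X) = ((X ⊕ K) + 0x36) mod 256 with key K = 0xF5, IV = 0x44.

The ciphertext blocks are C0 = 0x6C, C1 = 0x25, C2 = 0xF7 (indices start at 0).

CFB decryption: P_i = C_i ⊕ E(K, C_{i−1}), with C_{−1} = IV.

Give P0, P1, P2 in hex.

P0: E(K, 0x44) = 0xE7; 0x6C ⊕ 0xE7 = 0x8B.
P1: E(K, 0x6C) = 0xCF; 0x25 ⊕ 0xCF = 0xEA.
P2: E(K, 0x25) = 0x06; 0xF7 ⊕ 0x06 = 0xF1.

P0 = 0x8B, P1 = 0xEA, P2 = 0xF1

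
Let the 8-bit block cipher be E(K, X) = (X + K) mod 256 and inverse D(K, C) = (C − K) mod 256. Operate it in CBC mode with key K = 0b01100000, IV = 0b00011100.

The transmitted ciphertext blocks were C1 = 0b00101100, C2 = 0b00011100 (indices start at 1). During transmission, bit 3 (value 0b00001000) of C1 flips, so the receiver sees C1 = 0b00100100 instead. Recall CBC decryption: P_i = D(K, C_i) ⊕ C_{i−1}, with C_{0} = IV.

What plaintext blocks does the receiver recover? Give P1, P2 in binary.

Only C1 changed, to 0b00100100. In CBC, a change in C_i garbles P_i and flips the same bit in P_{i+1}. Decrypting the received ciphertext:
P1: D(K, 0b00100100) = 0b11000100; 0b11000100 ⊕ 0b00011100 = 0b11011000.
P2: D(K, 0b00011100) = 0b10111100; 0b10111100 ⊕ 0b00100100 = 0b10011000.
Blocks that differ from the original plaintext: P1, P2.

P1 = 0b11011000, P2 = 0b10011000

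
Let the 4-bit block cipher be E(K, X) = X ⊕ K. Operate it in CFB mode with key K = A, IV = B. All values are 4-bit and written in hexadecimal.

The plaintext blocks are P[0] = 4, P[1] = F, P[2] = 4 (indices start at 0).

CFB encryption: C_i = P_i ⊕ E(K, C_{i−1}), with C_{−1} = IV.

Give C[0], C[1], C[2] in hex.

C[0] = 5, C[1] = 0, C[2] = E

C[0]: E(K, B) = 1; 4 ⊕ 1 = 5.
C[1]: E(K, 5) = F; F ⊕ F = 0.
C[2]: E(K, 0) = A; 4 ⊕ A = E.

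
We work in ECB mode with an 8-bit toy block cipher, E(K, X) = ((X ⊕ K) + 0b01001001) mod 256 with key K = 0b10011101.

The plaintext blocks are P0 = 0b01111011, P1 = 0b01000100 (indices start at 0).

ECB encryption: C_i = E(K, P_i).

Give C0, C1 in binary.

C0 = 0b00101111, C1 = 0b00100010

C0: E(K, 0b01111011) = 0b00101111.
C1: E(K, 0b01000100) = 0b00100010.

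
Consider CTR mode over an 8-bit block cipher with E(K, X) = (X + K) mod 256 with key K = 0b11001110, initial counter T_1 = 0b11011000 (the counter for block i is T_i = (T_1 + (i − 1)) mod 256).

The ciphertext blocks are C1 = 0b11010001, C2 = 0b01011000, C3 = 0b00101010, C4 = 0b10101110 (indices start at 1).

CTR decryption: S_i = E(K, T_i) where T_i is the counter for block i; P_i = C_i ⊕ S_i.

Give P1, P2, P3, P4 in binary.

P1 = 0b01110111, P2 = 0b11111111, P3 = 0b10000010, P4 = 0b00000111

P1: T = 0b11011000, S = E(K, T) = 0b10100110; 0b11010001 ⊕ 0b10100110 = 0b01110111.
P2: T = 0b11011001, S = E(K, T) = 0b10100111; 0b01011000 ⊕ 0b10100111 = 0b11111111.
P3: T = 0b11011010, S = E(K, T) = 0b10101000; 0b00101010 ⊕ 0b10101000 = 0b10000010.
P4: T = 0b11011011, S = E(K, T) = 0b10101001; 0b10101110 ⊕ 0b10101001 = 0b00000111.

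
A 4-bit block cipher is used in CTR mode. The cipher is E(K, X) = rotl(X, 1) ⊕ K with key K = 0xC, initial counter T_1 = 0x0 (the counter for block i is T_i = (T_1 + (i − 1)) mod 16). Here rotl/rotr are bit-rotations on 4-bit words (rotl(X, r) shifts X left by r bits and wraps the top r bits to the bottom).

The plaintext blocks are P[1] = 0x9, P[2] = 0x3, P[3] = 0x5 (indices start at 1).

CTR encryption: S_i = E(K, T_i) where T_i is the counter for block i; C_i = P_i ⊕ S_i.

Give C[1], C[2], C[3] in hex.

C[1]: T = 0x0, S = E(K, T) = 0xC; 0x9 ⊕ 0xC = 0x5.
C[2]: T = 0x1, S = E(K, T) = 0xE; 0x3 ⊕ 0xE = 0xD.
C[3]: T = 0x2, S = E(K, T) = 0x8; 0x5 ⊕ 0x8 = 0xD.

C[1] = 0x5, C[2] = 0xD, C[3] = 0xD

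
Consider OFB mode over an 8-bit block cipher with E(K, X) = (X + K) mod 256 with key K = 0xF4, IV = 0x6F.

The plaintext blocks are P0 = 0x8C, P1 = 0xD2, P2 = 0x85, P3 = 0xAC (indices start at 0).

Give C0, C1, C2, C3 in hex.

OFB encryption: S_i = E(K, S_{i−1}) with S_{−1} = IV; C_i = P_i ⊕ S_i.
C0: S = E(K, 0x6F) = 0x63; 0x8C ⊕ 0x63 = 0xEF.
C1: S = E(K, 0x63) = 0x57; 0xD2 ⊕ 0x57 = 0x85.
C2: S = E(K, 0x57) = 0x4B; 0x85 ⊕ 0x4B = 0xCE.
C3: S = E(K, 0x4B) = 0x3F; 0xAC ⊕ 0x3F = 0x93.

C0 = 0xEF, C1 = 0x85, C2 = 0xCE, C3 = 0x93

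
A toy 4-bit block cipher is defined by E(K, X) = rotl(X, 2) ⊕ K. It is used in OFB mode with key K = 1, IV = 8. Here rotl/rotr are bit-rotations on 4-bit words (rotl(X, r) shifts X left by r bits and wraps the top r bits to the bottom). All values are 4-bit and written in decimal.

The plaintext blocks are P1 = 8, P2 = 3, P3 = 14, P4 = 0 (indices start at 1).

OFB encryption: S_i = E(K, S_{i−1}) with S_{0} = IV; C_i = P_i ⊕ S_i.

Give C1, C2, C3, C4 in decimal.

C1: S = E(K, 8) = 3; 8 ⊕ 3 = 11.
C2: S = E(K, 3) = 13; 3 ⊕ 13 = 14.
C3: S = E(K, 13) = 6; 14 ⊕ 6 = 8.
C4: S = E(K, 6) = 8; 0 ⊕ 8 = 8.

C1 = 11, C2 = 14, C3 = 8, C4 = 8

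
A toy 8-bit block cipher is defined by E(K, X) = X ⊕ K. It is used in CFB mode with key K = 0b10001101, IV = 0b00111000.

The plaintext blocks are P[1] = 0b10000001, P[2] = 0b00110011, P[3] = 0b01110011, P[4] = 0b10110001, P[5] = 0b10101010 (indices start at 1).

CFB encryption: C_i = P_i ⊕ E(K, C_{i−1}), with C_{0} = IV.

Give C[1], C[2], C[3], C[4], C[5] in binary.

C[1]: E(K, 0b00111000) = 0b10110101; 0b10000001 ⊕ 0b10110101 = 0b00110100.
C[2]: E(K, 0b00110100) = 0b10111001; 0b00110011 ⊕ 0b10111001 = 0b10001010.
C[3]: E(K, 0b10001010) = 0b00000111; 0b01110011 ⊕ 0b00000111 = 0b01110100.
C[4]: E(K, 0b01110100) = 0b11111001; 0b10110001 ⊕ 0b11111001 = 0b01001000.
C[5]: E(K, 0b01001000) = 0b11000101; 0b10101010 ⊕ 0b11000101 = 0b01101111.

C[1] = 0b00110100, C[2] = 0b10001010, C[3] = 0b01110100, C[4] = 0b01001000, C[5] = 0b01101111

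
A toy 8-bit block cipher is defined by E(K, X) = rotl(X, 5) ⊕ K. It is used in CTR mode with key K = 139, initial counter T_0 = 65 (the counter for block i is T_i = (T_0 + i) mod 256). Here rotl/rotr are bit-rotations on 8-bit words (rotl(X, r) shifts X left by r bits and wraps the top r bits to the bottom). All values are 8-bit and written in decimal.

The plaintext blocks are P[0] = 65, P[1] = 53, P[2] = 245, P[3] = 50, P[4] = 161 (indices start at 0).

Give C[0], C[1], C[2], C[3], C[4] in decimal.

C[0] = 226, C[1] = 246, C[2] = 22, C[3] = 49, C[4] = 130

CTR encryption: S_i = E(K, T_i) where T_i is the counter for block i; C_i = P_i ⊕ S_i.
C[0]: T = 65, S = E(K, T) = 163; 65 ⊕ 163 = 226.
C[1]: T = 66, S = E(K, T) = 195; 53 ⊕ 195 = 246.
C[2]: T = 67, S = E(K, T) = 227; 245 ⊕ 227 = 22.
C[3]: T = 68, S = E(K, T) = 3; 50 ⊕ 3 = 49.
C[4]: T = 69, S = E(K, T) = 35; 161 ⊕ 35 = 130.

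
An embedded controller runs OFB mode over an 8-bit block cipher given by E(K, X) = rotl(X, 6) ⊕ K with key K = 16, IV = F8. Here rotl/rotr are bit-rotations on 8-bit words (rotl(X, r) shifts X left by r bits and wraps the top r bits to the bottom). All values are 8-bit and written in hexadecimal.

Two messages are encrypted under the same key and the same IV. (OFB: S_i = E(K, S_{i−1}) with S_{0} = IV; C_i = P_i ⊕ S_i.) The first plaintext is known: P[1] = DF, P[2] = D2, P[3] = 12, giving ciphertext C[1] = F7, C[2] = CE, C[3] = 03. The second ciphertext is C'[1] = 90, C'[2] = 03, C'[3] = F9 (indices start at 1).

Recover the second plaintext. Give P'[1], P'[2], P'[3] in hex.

In OFB with a reused IV, both messages share the same keystream S_i, so C_i ⊕ C'_i = P_i ⊕ P'_i and thus P'_i = P_i ⊕ C_i ⊕ C'_i.
P'[1]: DF ⊕ F7 ⊕ 90 = B8.
P'[2]: D2 ⊕ CE ⊕ 03 = 1F.
P'[3]: 12 ⊕ 03 ⊕ F9 = E8.

P'[1] = B8, P'[2] = 1F, P'[3] = E8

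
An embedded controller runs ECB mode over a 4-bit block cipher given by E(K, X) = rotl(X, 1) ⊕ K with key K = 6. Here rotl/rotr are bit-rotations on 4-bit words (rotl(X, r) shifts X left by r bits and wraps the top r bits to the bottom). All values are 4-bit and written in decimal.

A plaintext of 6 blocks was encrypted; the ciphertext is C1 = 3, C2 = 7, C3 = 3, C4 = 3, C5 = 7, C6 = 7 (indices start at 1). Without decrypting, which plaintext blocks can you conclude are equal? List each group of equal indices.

P1 = P3 = P4; P2 = P5 = P6

ECB encrypts each block independently with the same key, so equal ciphertext blocks imply equal plaintext blocks.
C1 = C3 = C4 = 3, so P1 = P3 = P4.
C2 = C5 = C6 = 7, so P2 = P5 = P6.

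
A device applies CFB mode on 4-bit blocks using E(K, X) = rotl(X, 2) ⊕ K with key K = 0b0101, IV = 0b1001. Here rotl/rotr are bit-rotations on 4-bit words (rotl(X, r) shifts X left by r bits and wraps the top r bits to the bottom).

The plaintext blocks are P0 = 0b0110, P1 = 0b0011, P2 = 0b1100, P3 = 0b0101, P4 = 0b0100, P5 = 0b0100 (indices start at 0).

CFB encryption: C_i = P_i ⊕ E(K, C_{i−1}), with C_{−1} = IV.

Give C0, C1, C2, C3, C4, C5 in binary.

C0: E(K, 0b1001) = 0b0011; 0b0110 ⊕ 0b0011 = 0b0101.
C1: E(K, 0b0101) = 0b0000; 0b0011 ⊕ 0b0000 = 0b0011.
C2: E(K, 0b0011) = 0b1001; 0b1100 ⊕ 0b1001 = 0b0101.
C3: E(K, 0b0101) = 0b0000; 0b0101 ⊕ 0b0000 = 0b0101.
C4: E(K, 0b0101) = 0b0000; 0b0100 ⊕ 0b0000 = 0b0100.
C5: E(K, 0b0100) = 0b0100; 0b0100 ⊕ 0b0100 = 0b0000.

C0 = 0b0101, C1 = 0b0011, C2 = 0b0101, C3 = 0b0101, C4 = 0b0100, C5 = 0b0000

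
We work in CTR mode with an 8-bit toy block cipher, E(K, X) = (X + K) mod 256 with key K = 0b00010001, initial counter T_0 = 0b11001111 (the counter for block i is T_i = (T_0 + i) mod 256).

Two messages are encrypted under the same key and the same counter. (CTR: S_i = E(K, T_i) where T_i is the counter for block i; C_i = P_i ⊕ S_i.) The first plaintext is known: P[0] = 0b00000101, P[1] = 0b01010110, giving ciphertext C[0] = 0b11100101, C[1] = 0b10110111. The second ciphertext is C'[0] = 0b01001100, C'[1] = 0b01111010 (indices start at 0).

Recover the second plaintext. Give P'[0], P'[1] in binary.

P'[0] = 0b10101100, P'[1] = 0b10011011

In CTR with a reused counter, both messages share the same keystream S_i, so C_i ⊕ C'_i = P_i ⊕ P'_i and thus P'_i = P_i ⊕ C_i ⊕ C'_i.
P'[0]: 0b00000101 ⊕ 0b11100101 ⊕ 0b01001100 = 0b10101100.
P'[1]: 0b01010110 ⊕ 0b10110111 ⊕ 0b01111010 = 0b10011011.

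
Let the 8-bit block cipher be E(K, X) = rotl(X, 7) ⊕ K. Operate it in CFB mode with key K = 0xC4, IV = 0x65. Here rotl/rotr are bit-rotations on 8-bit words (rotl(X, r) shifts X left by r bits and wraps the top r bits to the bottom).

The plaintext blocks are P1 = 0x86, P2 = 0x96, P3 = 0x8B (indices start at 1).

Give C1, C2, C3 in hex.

C1 = 0xF0, C2 = 0x2A, C3 = 0x5A

CFB encryption: C_i = P_i ⊕ E(K, C_{i−1}), with C_{0} = IV.
C1: E(K, 0x65) = 0x76; 0x86 ⊕ 0x76 = 0xF0.
C2: E(K, 0xF0) = 0xBC; 0x96 ⊕ 0xBC = 0x2A.
C3: E(K, 0x2A) = 0xD1; 0x8B ⊕ 0xD1 = 0x5A.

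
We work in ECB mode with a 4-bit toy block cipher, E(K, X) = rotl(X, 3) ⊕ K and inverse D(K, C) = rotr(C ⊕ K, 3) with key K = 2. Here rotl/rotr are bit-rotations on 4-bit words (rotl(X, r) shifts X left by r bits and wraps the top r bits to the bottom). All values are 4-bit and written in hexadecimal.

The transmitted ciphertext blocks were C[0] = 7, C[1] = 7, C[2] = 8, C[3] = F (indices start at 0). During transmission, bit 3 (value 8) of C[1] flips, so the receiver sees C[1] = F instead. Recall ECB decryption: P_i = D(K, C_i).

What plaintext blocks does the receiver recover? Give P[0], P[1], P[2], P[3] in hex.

Only C[1] changed, to F. In ECB, a change in C_i affects only P_i. Decrypting the received ciphertext:
P[0]: D(K, 7) = A.
P[1]: D(K, F) = B.
P[2]: D(K, 8) = 5.
P[3]: D(K, F) = B.
Blocks that differ from the original plaintext: P[1].

P[0] = A, P[1] = B, P[2] = 5, P[3] = B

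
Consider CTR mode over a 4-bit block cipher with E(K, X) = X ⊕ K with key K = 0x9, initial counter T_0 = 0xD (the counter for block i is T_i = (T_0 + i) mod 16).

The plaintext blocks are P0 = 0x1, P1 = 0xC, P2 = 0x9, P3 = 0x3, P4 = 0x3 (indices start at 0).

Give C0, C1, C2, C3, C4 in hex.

CTR encryption: S_i = E(K, T_i) where T_i is the counter for block i; C_i = P_i ⊕ S_i.
C0: T = 0xD, S = E(K, T) = 0x4; 0x1 ⊕ 0x4 = 0x5.
C1: T = 0xE, S = E(K, T) = 0x7; 0xC ⊕ 0x7 = 0xB.
C2: T = 0xF, S = E(K, T) = 0x6; 0x9 ⊕ 0x6 = 0xF.
C3: T = 0x0, S = E(K, T) = 0x9; 0x3 ⊕ 0x9 = 0xA.
C4: T = 0x1, S = E(K, T) = 0x8; 0x3 ⊕ 0x8 = 0xB.

C0 = 0x5, C1 = 0xB, C2 = 0xF, C3 = 0xA, C4 = 0xB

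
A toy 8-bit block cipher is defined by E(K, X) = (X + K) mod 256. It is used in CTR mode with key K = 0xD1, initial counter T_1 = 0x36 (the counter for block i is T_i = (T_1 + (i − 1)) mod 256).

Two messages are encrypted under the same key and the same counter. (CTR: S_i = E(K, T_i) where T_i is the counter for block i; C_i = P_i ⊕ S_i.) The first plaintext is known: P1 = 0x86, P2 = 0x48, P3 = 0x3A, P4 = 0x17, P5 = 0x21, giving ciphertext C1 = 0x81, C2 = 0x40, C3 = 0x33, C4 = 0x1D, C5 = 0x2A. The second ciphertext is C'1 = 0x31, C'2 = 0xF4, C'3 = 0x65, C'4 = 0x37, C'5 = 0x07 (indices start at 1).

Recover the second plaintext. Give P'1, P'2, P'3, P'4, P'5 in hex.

In CTR with a reused counter, both messages share the same keystream S_i, so C_i ⊕ C'_i = P_i ⊕ P'_i and thus P'_i = P_i ⊕ C_i ⊕ C'_i.
P'1: 0x86 ⊕ 0x81 ⊕ 0x31 = 0x36.
P'2: 0x48 ⊕ 0x40 ⊕ 0xF4 = 0xFC.
P'3: 0x3A ⊕ 0x33 ⊕ 0x65 = 0x6C.
P'4: 0x17 ⊕ 0x1D ⊕ 0x37 = 0x3D.
P'5: 0x21 ⊕ 0x2A ⊕ 0x07 = 0x0C.

P'1 = 0x36, P'2 = 0xFC, P'3 = 0x6C, P'4 = 0x3D, P'5 = 0x0C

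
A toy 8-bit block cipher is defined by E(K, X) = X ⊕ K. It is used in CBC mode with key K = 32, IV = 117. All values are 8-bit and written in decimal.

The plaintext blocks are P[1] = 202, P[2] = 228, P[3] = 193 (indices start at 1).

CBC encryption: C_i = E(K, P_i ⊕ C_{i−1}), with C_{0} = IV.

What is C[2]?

C[1]: P[1] ⊕ 117 = 191; E(K, 191) = 159.
C[2]: P[2] ⊕ 159 = 123; E(K, 123) = 91.

C[2] = 91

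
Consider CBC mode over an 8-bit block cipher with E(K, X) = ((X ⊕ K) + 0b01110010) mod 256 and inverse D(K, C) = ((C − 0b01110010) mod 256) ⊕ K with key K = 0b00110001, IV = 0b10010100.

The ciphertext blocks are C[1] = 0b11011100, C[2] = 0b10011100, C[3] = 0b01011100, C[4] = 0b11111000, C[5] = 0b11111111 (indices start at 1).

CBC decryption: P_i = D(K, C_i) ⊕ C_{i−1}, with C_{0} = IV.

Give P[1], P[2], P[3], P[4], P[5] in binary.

P[1]: D(K, 0b11011100) = 0b01011011; 0b01011011 ⊕ 0b10010100 = 0b11001111.
P[2]: D(K, 0b10011100) = 0b00011011; 0b00011011 ⊕ 0b11011100 = 0b11000111.
P[3]: D(K, 0b01011100) = 0b11011011; 0b11011011 ⊕ 0b10011100 = 0b01000111.
P[4]: D(K, 0b11111000) = 0b10110111; 0b10110111 ⊕ 0b01011100 = 0b11101011.
P[5]: D(K, 0b11111111) = 0b10111100; 0b10111100 ⊕ 0b11111000 = 0b01000100.

P[1] = 0b11001111, P[2] = 0b11000111, P[3] = 0b01000111, P[4] = 0b11101011, P[5] = 0b01000100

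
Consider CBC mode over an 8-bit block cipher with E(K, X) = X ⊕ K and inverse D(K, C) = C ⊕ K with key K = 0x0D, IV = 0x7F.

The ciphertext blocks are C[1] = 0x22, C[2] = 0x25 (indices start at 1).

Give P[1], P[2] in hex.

P[1] = 0x50, P[2] = 0x0A

CBC decryption: P_i = D(K, C_i) ⊕ C_{i−1}, with C_{0} = IV.
P[1]: D(K, 0x22) = 0x2F; 0x2F ⊕ 0x7F = 0x50.
P[2]: D(K, 0x25) = 0x28; 0x28 ⊕ 0x22 = 0x0A.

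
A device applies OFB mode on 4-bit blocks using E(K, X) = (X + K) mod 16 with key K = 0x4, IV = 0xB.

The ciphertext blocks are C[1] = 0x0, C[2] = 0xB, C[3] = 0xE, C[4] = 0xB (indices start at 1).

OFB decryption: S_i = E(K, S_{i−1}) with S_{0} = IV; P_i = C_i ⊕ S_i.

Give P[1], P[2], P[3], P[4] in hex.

P[1] = 0xF, P[2] = 0x8, P[3] = 0x9, P[4] = 0x0

P[1]: S = E(K, 0xB) = 0xF; 0x0 ⊕ 0xF = 0xF.
P[2]: S = E(K, 0xF) = 0x3; 0xB ⊕ 0x3 = 0x8.
P[3]: S = E(K, 0x3) = 0x7; 0xE ⊕ 0x7 = 0x9.
P[4]: S = E(K, 0x7) = 0xB; 0xB ⊕ 0xB = 0x0.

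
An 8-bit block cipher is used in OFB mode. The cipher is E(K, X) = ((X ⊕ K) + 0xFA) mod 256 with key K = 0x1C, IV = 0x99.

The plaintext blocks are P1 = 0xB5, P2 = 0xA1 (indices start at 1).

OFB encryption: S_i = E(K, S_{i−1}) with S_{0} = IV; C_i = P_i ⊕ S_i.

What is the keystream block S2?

C1: S = E(K, 0x99) = 0x7F; 0xB5 ⊕ 0x7F = 0xCA.
C2: S = E(K, 0x7F) = 0x5D; 0xA1 ⊕ 0x5D = 0xFC.
So S2 = 0x5D.

0x5D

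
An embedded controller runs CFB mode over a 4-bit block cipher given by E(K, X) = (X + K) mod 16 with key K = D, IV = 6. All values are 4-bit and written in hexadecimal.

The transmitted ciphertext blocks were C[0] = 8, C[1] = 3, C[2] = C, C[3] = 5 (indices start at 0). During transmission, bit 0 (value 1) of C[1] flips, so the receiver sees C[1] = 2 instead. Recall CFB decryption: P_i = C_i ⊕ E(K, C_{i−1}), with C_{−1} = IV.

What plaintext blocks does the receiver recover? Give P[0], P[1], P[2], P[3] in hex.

Only C[1] changed, to 2. In CFB, a change in C_i flips the same bit in P_i and garbles P_{i+1}. Decrypting the received ciphertext:
P[0]: E(K, 6) = 3; 8 ⊕ 3 = B.
P[1]: E(K, 8) = 5; 2 ⊕ 5 = 7.
P[2]: E(K, 2) = F; C ⊕ F = 3.
P[3]: E(K, C) = 9; 5 ⊕ 9 = C.
Blocks that differ from the original plaintext: P[1], P[2].

P[0] = B, P[1] = 7, P[2] = 3, P[3] = C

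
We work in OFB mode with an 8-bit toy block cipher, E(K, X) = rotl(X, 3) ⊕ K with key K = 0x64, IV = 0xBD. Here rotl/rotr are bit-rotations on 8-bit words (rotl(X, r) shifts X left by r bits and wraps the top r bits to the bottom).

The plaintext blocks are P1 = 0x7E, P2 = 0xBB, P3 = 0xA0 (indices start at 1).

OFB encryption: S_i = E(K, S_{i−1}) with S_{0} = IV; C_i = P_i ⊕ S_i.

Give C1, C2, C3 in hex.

C1: S = E(K, 0xBD) = 0x89; 0x7E ⊕ 0x89 = 0xF7.
C2: S = E(K, 0x89) = 0x28; 0xBB ⊕ 0x28 = 0x93.
C3: S = E(K, 0x28) = 0x25; 0xA0 ⊕ 0x25 = 0x85.

C1 = 0xF7, C2 = 0x93, C3 = 0x85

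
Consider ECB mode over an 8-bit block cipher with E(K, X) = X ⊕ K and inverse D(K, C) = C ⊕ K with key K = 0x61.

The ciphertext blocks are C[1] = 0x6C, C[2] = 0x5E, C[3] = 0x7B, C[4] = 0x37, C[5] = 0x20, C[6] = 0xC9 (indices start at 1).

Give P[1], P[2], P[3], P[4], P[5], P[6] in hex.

P[1] = 0x0D, P[2] = 0x3F, P[3] = 0x1A, P[4] = 0x56, P[5] = 0x41, P[6] = 0xA8

ECB decryption: P_i = D(K, C_i).
P[1]: D(K, 0x6C) = 0x0D.
P[2]: D(K, 0x5E) = 0x3F.
P[3]: D(K, 0x7B) = 0x1A.
P[4]: D(K, 0x37) = 0x56.
P[5]: D(K, 0x20) = 0x41.
P[6]: D(K, 0xC9) = 0xA8.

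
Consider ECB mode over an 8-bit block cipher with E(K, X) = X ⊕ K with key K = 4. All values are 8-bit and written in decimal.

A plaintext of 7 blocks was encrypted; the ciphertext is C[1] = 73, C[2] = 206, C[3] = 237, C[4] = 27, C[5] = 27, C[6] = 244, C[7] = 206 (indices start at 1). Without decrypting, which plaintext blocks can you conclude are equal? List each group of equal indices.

P[2] = P[7]; P[4] = P[5]

ECB encrypts each block independently with the same key, so equal ciphertext blocks imply equal plaintext blocks.
C[2] = C[7] = 206, so P[2] = P[7].
C[4] = C[5] = 27, so P[4] = P[5].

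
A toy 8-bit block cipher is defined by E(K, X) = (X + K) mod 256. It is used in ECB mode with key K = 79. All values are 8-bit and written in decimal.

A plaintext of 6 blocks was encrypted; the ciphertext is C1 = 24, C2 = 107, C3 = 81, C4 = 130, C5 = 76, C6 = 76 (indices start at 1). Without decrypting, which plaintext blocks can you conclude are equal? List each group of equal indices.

P5 = P6

ECB encrypts each block independently with the same key, so equal ciphertext blocks imply equal plaintext blocks.
C5 = C6 = 76, so P5 = P6.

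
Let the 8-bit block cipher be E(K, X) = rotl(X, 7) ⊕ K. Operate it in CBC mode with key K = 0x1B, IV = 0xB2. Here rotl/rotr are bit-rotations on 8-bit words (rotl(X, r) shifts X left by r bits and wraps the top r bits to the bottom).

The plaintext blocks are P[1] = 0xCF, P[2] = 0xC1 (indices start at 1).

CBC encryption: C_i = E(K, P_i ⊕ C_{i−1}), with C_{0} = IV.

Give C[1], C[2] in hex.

C[1] = 0xA5, C[2] = 0x29

C[1]: P[1] ⊕ 0xB2 = 0x7D; E(K, 0x7D) = 0xA5.
C[2]: P[2] ⊕ 0xA5 = 0x64; E(K, 0x64) = 0x29.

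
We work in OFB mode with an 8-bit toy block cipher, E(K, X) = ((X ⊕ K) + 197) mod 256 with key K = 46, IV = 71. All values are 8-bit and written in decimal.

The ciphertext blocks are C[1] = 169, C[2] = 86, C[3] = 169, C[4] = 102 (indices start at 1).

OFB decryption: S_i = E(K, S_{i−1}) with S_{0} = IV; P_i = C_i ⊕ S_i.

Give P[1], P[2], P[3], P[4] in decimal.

P[1] = 135, P[2] = 147, P[3] = 25, P[4] = 5

P[1]: S = E(K, 71) = 46; 169 ⊕ 46 = 135.
P[2]: S = E(K, 46) = 197; 86 ⊕ 197 = 147.
P[3]: S = E(K, 197) = 176; 169 ⊕ 176 = 25.
P[4]: S = E(K, 176) = 99; 102 ⊕ 99 = 5.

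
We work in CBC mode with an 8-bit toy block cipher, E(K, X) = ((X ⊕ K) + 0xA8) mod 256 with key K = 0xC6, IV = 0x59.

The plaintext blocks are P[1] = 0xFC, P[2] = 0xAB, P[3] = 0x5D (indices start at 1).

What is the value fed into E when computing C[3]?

0x53

CBC encryption: C_i = E(K, P_i ⊕ C_{i−1}), with C_{0} = IV.
C[1]: P[1] ⊕ 0x59 = 0xA5; E(K, 0xA5) = 0x0B.
C[2]: P[2] ⊕ 0x0B = 0xA0; E(K, 0xA0) = 0x0E.
C[3]: P[3] ⊕ 0x0E = 0x53; E(K, 0x53) = 0x3D.
So the input to E for block [3] is 0x53.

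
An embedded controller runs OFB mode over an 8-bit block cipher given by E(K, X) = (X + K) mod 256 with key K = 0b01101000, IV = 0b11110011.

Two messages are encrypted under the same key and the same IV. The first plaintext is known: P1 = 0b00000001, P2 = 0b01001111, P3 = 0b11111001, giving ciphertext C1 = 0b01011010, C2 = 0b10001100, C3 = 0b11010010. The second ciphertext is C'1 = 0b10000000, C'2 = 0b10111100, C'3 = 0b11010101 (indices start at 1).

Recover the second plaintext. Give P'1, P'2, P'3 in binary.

In OFB with a reused IV, both messages share the same keystream S_i, so C_i ⊕ C'_i = P_i ⊕ P'_i and thus P'_i = P_i ⊕ C_i ⊕ C'_i.
P'1: 0b00000001 ⊕ 0b01011010 ⊕ 0b10000000 = 0b11011011.
P'2: 0b01001111 ⊕ 0b10001100 ⊕ 0b10111100 = 0b01111111.
P'3: 0b11111001 ⊕ 0b11010010 ⊕ 0b11010101 = 0b11111110.

P'1 = 0b11011011, P'2 = 0b01111111, P'3 = 0b11111110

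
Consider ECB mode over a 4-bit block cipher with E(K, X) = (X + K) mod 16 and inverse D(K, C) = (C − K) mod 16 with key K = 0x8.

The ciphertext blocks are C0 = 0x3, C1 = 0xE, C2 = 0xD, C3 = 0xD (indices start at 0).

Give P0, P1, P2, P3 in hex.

ECB decryption: P_i = D(K, C_i).
P0: D(K, 0x3) = 0xB.
P1: D(K, 0xE) = 0x6.
P2: D(K, 0xD) = 0x5.
P3: D(K, 0xD) = 0x5.

P0 = 0xB, P1 = 0x6, P2 = 0x5, P3 = 0x5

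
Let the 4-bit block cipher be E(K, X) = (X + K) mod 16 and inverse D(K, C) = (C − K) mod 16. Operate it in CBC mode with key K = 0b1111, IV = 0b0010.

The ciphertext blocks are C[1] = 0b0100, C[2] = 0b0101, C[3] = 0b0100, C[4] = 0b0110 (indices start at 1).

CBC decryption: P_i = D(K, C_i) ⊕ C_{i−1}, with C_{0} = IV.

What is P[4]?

P[4] = 0b0011

P[4]: D(K, 0b0110) = 0b0111; 0b0111 ⊕ 0b0100 = 0b0011.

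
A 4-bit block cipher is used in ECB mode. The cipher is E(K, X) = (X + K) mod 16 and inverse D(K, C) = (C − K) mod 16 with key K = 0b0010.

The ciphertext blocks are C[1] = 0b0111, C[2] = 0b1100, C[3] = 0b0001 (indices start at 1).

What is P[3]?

ECB decryption: P_i = D(K, C_i).
P[3]: D(K, 0b0001) = 0b1111.

P[3] = 0b1111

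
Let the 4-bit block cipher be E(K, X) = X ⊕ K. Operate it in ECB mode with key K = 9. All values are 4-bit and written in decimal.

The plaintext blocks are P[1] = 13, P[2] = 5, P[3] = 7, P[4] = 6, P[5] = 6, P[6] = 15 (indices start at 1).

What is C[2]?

ECB encryption: C_i = E(K, P_i).
C[2]: E(K, 5) = 12.

C[2] = 12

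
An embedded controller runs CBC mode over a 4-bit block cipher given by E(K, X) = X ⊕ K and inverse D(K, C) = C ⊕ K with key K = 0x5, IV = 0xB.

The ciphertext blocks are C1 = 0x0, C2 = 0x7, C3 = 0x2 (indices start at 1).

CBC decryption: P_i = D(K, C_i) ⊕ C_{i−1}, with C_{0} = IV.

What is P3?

P3 = 0x0

P3: D(K, 0x2) = 0x7; 0x7 ⊕ 0x7 = 0x0.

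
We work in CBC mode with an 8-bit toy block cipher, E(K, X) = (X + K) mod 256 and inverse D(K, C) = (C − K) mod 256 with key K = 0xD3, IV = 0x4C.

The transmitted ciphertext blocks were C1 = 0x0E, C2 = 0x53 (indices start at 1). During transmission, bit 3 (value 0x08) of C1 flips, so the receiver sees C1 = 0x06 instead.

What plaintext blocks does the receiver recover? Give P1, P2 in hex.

P1 = 0x7F, P2 = 0x86

CBC decryption: P_i = D(K, C_i) ⊕ C_{i−1}, with C_{0} = IV.
Only C1 changed, to 0x06. In CBC, a change in C_i garbles P_i and flips the same bit in P_{i+1}. Decrypting the received ciphertext:
P1: D(K, 0x06) = 0x33; 0x33 ⊕ 0x4C = 0x7F.
P2: D(K, 0x53) = 0x80; 0x80 ⊕ 0x06 = 0x86.
Blocks that differ from the original plaintext: P1, P2.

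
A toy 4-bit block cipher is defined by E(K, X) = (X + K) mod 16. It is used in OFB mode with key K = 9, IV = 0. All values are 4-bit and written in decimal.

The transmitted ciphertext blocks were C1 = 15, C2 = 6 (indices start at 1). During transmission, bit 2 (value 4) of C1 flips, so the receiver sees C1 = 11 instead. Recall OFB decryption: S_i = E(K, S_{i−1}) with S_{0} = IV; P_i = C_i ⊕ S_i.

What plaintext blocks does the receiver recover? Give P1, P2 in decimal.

P1 = 2, P2 = 4

Only C1 changed, to 11. In OFB, a change in C_i flips the same bit in P_i only; the keystream is unaffected. Decrypting the received ciphertext:
P1: S = E(K, 0) = 9; 11 ⊕ 9 = 2.
P2: S = E(K, 9) = 2; 6 ⊕ 2 = 4.
Blocks that differ from the original plaintext: P1.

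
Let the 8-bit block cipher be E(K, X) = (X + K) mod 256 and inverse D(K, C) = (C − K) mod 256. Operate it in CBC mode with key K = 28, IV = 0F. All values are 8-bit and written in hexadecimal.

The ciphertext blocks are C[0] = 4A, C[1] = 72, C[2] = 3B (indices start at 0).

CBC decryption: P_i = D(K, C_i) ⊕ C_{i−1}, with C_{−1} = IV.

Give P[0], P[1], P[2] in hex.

P[0] = 2D, P[1] = 00, P[2] = 61

P[0]: D(K, 4A) = 22; 22 ⊕ 0F = 2D.
P[1]: D(K, 72) = 4A; 4A ⊕ 4A = 00.
P[2]: D(K, 3B) = 13; 13 ⊕ 72 = 61.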